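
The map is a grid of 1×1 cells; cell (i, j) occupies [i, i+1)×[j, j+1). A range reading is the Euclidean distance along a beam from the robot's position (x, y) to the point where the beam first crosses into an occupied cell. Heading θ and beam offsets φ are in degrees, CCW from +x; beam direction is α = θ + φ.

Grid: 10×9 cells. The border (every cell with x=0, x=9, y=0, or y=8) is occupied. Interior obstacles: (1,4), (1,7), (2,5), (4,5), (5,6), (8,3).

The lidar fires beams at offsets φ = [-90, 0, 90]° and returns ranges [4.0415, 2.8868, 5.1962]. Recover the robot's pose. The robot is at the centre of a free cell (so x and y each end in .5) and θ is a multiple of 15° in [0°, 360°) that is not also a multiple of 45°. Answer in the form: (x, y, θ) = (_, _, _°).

(x, y, θ) = (4.5, 3.5, 300°)

Candidates: 50 free-cell centres × 16 headings = 800 poses. Raycast each; keep the one whose scan matches to 4 dp.
  (3.5, 1.5, 345°): beam 1 = 0.5176 ≠ 4.0415 ✗
  (3.5, 6.5, 75°): beam 1 = 1.5529 ≠ 4.0415 ✗
  (1.5, 2.5, 285°): beam 1 = 0.5176 ≠ 4.0415 ✗
  (2.5, 2.5, 345°): beam 1 = 1.5529 ≠ 4.0415 ✗
  …
  (4.5, 3.5, 300°): r_1=4.0415, r_2=2.8868, r_3=5.1962 — all match ✓
Unique over the lattice → pose = (4.5, 3.5, 300°).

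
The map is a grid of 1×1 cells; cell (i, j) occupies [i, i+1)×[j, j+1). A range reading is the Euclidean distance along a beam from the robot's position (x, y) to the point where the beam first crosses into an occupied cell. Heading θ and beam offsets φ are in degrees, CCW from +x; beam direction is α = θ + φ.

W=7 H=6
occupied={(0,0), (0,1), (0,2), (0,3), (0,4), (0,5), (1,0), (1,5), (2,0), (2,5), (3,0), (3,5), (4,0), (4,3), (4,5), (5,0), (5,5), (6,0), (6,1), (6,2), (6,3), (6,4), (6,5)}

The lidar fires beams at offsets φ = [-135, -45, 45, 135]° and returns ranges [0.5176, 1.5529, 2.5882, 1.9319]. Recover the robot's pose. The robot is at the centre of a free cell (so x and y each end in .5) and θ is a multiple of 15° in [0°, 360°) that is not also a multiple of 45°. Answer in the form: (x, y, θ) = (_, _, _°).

Enumerate (i+0.5, j+0.5, θ) over the 19 free cells and 16 admissible headings. For each, cast all 4 beams and compare to the given ranges.
  (1.5, 3.5, 165°): beam 1 = 3.0000 ≠ 0.5176 ✗
  (1.5, 3.5, 120°): beam 1 = 4.6587 ≠ 0.5176 ✗
  (5.5, 1.5, 30°): beam 2 = 0.5176 ≠ 1.5529 ✗
  (5.5, 4.5, 150°): beam 2 = 0.5176 ≠ 1.5529 ✗
  …
  (1.5, 2.5, 330°): r_1=0.5176, r_2=1.5529, r_3=2.5882, r_4=1.9319 — all match ✓
Only this pose fits every beam.

(x, y, θ) = (1.5, 2.5, 330°)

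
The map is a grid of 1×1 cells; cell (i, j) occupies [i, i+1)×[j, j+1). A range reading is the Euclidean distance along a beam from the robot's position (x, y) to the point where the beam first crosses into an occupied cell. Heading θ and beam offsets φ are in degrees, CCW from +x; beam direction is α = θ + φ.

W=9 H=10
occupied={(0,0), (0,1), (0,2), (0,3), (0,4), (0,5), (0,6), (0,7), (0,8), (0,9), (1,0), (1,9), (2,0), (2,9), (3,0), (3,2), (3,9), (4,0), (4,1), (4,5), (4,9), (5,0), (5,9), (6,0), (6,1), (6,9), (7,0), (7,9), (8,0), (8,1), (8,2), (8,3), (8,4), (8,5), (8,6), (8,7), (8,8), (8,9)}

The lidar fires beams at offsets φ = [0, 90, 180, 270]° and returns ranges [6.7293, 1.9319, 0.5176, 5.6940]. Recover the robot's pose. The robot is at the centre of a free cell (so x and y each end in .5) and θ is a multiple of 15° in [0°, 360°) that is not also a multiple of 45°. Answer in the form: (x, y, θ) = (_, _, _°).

(x, y, θ) = (1.5, 6.5, 15°)

Enumerate (i+0.5, j+0.5, θ) over the 52 free cells and 16 admissible headings. For each, cast all 4 beams and compare to the given ranges.
  (7.5, 1.5, 345°): beam 1 = 0.5176 ≠ 6.7293 ✗
  (3.5, 7.5, 15°): beam 1 = 4.6587 ≠ 6.7293 ✗
  (5.5, 8.5, 15°): beam 1 = 1.9319 ≠ 6.7293 ✗
  (1.5, 6.5, 285°): beam 1 = 5.6940 ≠ 6.7293 ✗
  …
  (1.5, 6.5, 15°): r_1=6.7293, r_2=1.9319, r_3=0.5176, r_4=5.6940 — all match ✓
No second candidate reproduces the full scan.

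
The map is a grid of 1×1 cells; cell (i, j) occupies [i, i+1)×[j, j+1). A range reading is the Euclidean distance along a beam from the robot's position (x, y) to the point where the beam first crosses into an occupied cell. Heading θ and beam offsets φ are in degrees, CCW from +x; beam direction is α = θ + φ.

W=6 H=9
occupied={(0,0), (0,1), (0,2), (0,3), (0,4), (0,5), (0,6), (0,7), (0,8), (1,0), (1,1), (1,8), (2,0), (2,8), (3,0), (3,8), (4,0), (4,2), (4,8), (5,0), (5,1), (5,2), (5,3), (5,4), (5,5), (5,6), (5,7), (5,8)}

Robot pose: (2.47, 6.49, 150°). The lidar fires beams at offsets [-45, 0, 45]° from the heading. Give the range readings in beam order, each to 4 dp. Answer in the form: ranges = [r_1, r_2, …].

ranges = [1.5633, 1.6974, 1.5219]

beam 1: φ=-45°, α=105°
  d=(-0.2588,0.9659)  start (2,6)  tX=1.8159 tY=0.5280  stride 1/|dx|=3.8637 1/|dy|=1.0353
    cross y-line → (2,7), t=0.5280
    cross y-line → (2,8), t=1.5633 (wall)
  → r_1 = 1.5633
beam 2: φ=0°, α=150°
  d=(-0.8660,0.5000)  start (2,6)  tX=0.5427 tY=1.0200  stride 1/|dx|=1.1547 1/|dy|=2.0000
    cross x-line → (1,6), t=0.5427
    cross y-line → (1,7), t=1.0200
    cross x-line → (0,7), t=1.6974 (wall)
  → r_2 = 1.6974
beam 3: φ=45°, α=195°
  d=(-0.9659,-0.2588)  start (2,6)  tX=0.4866 tY=1.8932  stride 1/|dx|=1.0353 1/|dy|=3.8637
    cross x-line → (1,6), t=0.4866
    cross x-line → (0,6), t=1.5219 (wall)
  → r_3 = 1.5219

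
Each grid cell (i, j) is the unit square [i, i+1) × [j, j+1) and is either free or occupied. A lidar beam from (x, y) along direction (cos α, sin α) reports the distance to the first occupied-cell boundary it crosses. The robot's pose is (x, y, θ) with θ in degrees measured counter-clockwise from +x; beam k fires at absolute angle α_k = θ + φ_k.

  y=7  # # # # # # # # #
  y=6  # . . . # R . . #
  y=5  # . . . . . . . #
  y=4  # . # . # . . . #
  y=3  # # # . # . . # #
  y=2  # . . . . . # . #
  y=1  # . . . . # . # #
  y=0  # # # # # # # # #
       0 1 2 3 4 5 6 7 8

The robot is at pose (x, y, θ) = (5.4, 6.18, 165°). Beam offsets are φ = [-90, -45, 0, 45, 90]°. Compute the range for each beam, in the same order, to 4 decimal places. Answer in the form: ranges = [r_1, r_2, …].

beam 1: φ=-90°, α=75°
  d=(0.2588,0.9659)  start (5,6)  tX=2.3182 tY=0.8489  stride 1/|dx|=3.8637 1/|dy|=1.0353
    cross y-line → (5,7), t=0.8489 (wall)
  → r_1 = 0.8489
beam 2: φ=-45°, α=120°
  d=(-0.5000,0.8660)  start (5,6)  tX=0.8000 tY=0.9469  stride 1/|dx|=2.0000 1/|dy|=1.1547
    cross x-line → (4,6), t=0.8000 (wall)
  → r_2 = 0.8000
beam 3: φ=0°, α=165°
  d=(-0.9659,0.2588)  start (5,6)  tX=0.4141 tY=3.1682  stride 1/|dx|=1.0353 1/|dy|=3.8637
    cross x-line → (4,6), t=0.4141 (wall)
  → r_3 = 0.4141
beam 4: φ=45°, α=210°
  d=(-0.8660,-0.5000)  start (5,6)  tX=0.4619 tY=0.3600  stride 1/|dx|=1.1547 1/|dy|=2.0000
    cross y-line → (5,5), t=0.3600
    cross x-line → (4,5), t=0.4619
    cross x-line → (3,5), t=1.6166
    cross y-line → (3,4), t=2.3600
    cross x-line → (2,4), t=2.7713 (wall)
  → r_4 = 2.7713
beam 5: φ=90°, α=255°
  d=(-0.2588,-0.9659)  start (5,6)  tX=1.5455 tY=0.1863  stride 1/|dx|=3.8637 1/|dy|=1.0353
    cross y-line → (5,5), t=0.1863
    cross y-line → (5,4), t=1.2216
    cross x-line → (4,4), t=1.5455 (wall)
  → r_5 = 1.5455

ranges = [0.8489, 0.8000, 0.4141, 2.7713, 1.5455]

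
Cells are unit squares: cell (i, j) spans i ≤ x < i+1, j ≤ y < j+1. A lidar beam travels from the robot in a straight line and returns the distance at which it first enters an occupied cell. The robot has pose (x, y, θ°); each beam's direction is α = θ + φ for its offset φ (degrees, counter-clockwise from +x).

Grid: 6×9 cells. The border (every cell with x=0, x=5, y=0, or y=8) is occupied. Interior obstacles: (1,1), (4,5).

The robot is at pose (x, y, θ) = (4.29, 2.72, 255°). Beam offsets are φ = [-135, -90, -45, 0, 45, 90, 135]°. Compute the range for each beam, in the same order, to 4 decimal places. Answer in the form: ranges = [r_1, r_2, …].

ranges = [6.0968, 3.4061, 2.6443, 1.7807, 1.4200, 0.7350, 0.8198]

beam 1: φ=-135°, α=120°
  direction (-0.5000, 0.8660); cell (4,2); t to first gridline: x 0.5800, y 0.3233 (then +2.0000 / +1.1547)
    (4,3) via y @ 0.3233
    (3,3) via x @ 0.5800
    (3,4) via y @ 1.4780
    (2,4) via x @ 2.5800
    (2,5) via y @ 2.6327
    (2,6) via y @ 3.7874
    (1,6) via x @ 4.5800
    (1,7) via y @ 4.9421
    (1,8) via y @ 6.0968  # hit
  → r_1 = 6.0968
beam 2: φ=-90°, α=165°
  direction (-0.9659, 0.2588); cell (4,2); t to first gridline: x 0.3002, y 1.0818 (then +1.0353 / +3.8637)
    (3,2) via x @ 0.3002
    (3,3) via y @ 1.0818
    (2,3) via x @ 1.3355
    (1,3) via x @ 2.3708
    (0,3) via x @ 3.4061  # hit
  → r_2 = 3.4061
beam 3: φ=-45°, α=210°
  direction (-0.8660, -0.5000); cell (4,2); t to first gridline: x 0.3349, y 1.4400 (then +1.1547 / +2.0000)
    (3,2) via x @ 0.3349
    (3,1) via y @ 1.4400
    (2,1) via x @ 1.4896
    (1,1) via x @ 2.6443  # hit
  → r_3 = 2.6443
beam 4: φ=0°, α=255°
  direction (-0.2588, -0.9659); cell (4,2); t to first gridline: x 1.1205, y 0.7454 (then +3.8637 / +1.0353)
    (4,1) via y @ 0.7454
    (3,1) via x @ 1.1205
    (3,0) via y @ 1.7807  # hit
  → r_4 = 1.7807
beam 5: φ=45°, α=300°
  direction (0.5000, -0.8660); cell (4,2); t to first gridline: x 1.4200, y 0.8314 (then +2.0000 / +1.1547)
    (4,1) via y @ 0.8314
    (5,1) via x @ 1.4200  # hit
  → r_5 = 1.4200
beam 6: φ=90°, α=345°
  direction (0.9659, -0.2588); cell (4,2); t to first gridline: x 0.7350, y 2.7819 (then +1.0353 / +3.8637)
    (5,2) via x @ 0.7350  # hit
  → r_6 = 0.7350
beam 7: φ=135°, α=30°
  direction (0.8660, 0.5000); cell (4,2); t to first gridline: x 0.8198, y 0.5600 (then +1.1547 / +2.0000)
    (4,3) via y @ 0.5600
    (5,3) via x @ 0.8198  # hit
  → r_7 = 0.8198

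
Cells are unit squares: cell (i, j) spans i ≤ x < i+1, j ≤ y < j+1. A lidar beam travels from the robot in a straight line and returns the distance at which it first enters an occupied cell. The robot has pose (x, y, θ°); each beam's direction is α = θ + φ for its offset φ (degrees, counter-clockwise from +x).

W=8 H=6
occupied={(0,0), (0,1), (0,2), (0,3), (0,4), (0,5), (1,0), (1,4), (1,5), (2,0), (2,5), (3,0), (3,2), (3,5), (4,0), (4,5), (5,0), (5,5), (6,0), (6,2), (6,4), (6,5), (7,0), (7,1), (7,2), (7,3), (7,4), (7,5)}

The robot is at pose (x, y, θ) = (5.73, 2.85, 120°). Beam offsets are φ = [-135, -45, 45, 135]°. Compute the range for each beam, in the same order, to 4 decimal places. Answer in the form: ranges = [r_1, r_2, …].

ranges = [0.2795, 1.1906, 4.4433, 1.9153]

beam 1: φ=-135°, α=345°
  d=(0.9659,-0.2588)  start (5,2)  tX=0.2795 tY=3.2841  stride 1/|dx|=1.0353 1/|dy|=3.8637
    cross x-line → (6,2), t=0.2795 (wall)
  → r_1 = 0.2795
beam 2: φ=-45°, α=75°
  d=(0.2588,0.9659)  start (5,2)  tX=1.0432 tY=0.1553  stride 1/|dx|=3.8637 1/|dy|=1.0353
    cross y-line → (5,3), t=0.1553
    cross x-line → (6,3), t=1.0432
    cross y-line → (6,4), t=1.1906 (wall)
  → r_2 = 1.1906
beam 3: φ=45°, α=165°
  d=(-0.9659,0.2588)  start (5,2)  tX=0.7558 tY=0.5796  stride 1/|dx|=1.0353 1/|dy|=3.8637
    cross y-line → (5,3), t=0.5796
    cross x-line → (4,3), t=0.7558
    cross x-line → (3,3), t=1.7910
    cross x-line → (2,3), t=2.8263
    cross x-line → (1,3), t=3.8616
    cross y-line → (1,4), t=4.4433 (wall)
  → r_3 = 4.4433
beam 4: φ=135°, α=255°
  d=(-0.2588,-0.9659)  start (5,2)  tX=2.8205 tY=0.8800  stride 1/|dx|=3.8637 1/|dy|=1.0353
    cross y-line → (5,1), t=0.8800
    cross y-line → (5,0), t=1.9153 (wall)
  → r_4 = 1.9153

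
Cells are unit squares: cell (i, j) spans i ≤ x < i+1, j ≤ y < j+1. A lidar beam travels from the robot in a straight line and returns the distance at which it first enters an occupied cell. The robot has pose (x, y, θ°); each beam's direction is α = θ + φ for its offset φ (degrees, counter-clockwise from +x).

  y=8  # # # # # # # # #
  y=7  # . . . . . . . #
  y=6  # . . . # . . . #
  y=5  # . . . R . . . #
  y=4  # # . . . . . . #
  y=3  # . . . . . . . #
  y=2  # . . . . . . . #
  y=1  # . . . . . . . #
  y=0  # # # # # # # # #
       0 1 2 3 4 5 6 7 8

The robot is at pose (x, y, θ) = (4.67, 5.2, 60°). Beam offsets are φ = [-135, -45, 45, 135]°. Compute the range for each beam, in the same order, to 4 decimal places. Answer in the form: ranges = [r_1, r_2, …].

ranges = [4.3482, 3.4475, 0.8282, 2.7642]

beam 1: φ=-135°, α=285°
  dir = (cos 285°, sin 285°) = (0.2588, -0.9659); from cell (4,5)
  next x-line at t=1.2750, next y-line at t=0.2071; Δt_x=3.8637, Δt_y=1.0353
    y: enter (4,4) at t=0.2071
    y: enter (4,3) at t=1.2423
    x: enter (5,3) at t=1.2750
    y: enter (5,2) at t=2.2776
    y: enter (5,1) at t=3.3129
    y: enter (5,0) at t=4.3482 ← occupied
  → r_1 = 4.3482
beam 2: φ=-45°, α=15°
  dir = (cos 15°, sin 15°) = (0.9659, 0.2588); from cell (4,5)
  next x-line at t=0.3416, next y-line at t=3.0910; Δt_x=1.0353, Δt_y=3.8637
    x: enter (5,5) at t=0.3416
    x: enter (6,5) at t=1.3769
    x: enter (7,5) at t=2.4122
    y: enter (7,6) at t=3.0910
    x: enter (8,6) at t=3.4475 ← occupied
  → r_2 = 3.4475
beam 3: φ=45°, α=105°
  dir = (cos 105°, sin 105°) = (-0.2588, 0.9659); from cell (4,5)
  next x-line at t=2.5887, next y-line at t=0.8282; Δt_x=3.8637, Δt_y=1.0353
    y: enter (4,6) at t=0.8282 ← occupied
  → r_3 = 0.8282
beam 4: φ=135°, α=195°
  dir = (cos 195°, sin 195°) = (-0.9659, -0.2588); from cell (4,5)
  next x-line at t=0.6936, next y-line at t=0.7727; Δt_x=1.0353, Δt_y=3.8637
    x: enter (3,5) at t=0.6936
    y: enter (3,4) at t=0.7727
    x: enter (2,4) at t=1.7289
    x: enter (1,4) at t=2.7642 ← occupied
  → r_4 = 2.7642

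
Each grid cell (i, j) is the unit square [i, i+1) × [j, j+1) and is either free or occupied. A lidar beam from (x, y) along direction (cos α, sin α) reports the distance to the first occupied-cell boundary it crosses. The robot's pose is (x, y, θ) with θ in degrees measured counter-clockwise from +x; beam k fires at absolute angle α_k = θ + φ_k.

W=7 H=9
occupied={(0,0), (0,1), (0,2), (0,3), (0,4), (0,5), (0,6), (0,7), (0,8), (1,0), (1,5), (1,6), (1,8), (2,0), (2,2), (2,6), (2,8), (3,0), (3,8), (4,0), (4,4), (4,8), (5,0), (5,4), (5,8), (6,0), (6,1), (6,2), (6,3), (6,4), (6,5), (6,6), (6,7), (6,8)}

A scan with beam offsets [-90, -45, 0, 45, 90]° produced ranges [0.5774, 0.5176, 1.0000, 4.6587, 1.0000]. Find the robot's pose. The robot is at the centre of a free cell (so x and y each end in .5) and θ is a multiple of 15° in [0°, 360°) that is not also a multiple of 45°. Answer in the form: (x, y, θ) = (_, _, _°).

(x, y, θ) = (1.5, 1.5, 330°)

The pose lattice has 29·16 = 464 candidates. Test each by forward raycasting.
  (3.5, 5.5, 195°): beam 1 = 2.5882 ≠ 0.5774 ✗
  (2.5, 3.5, 150°): beam 1 = 5.1962 ≠ 0.5774 ✗
  (2.5, 5.5, 105°): beam 1 = 3.6235 ≠ 0.5774 ✗
  (5.5, 6.5, 60°): beam 4 = 1.5529 ≠ 4.6587 ✗
  …
  (1.5, 1.5, 330°): r_1=0.5774, r_2=0.5176, r_3=1.0000, r_4=4.6587, r_5=1.0000 — all match ✓
Unique over the lattice → pose = (1.5, 1.5, 330°).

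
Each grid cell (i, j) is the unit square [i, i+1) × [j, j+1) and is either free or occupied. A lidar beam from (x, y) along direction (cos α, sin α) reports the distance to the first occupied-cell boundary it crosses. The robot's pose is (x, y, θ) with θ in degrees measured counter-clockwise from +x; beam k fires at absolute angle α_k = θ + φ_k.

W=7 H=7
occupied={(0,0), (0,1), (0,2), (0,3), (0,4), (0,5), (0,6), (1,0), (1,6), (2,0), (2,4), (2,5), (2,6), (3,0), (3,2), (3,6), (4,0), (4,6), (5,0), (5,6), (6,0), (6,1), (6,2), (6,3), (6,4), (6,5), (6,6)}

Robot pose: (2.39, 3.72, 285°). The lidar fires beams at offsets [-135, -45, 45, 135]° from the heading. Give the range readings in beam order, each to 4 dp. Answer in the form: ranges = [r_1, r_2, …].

ranges = [1.6050, 2.7800, 1.4400, 0.3233]

beam 1: φ=-135°, α=150°
  direction (-0.8660, 0.5000); cell (2,3); t to first gridline: x 0.4503, y 0.5600 (then +1.1547 / +2.0000)
    (1,3) via x @ 0.4503
    (1,4) via y @ 0.5600
    (0,4) via x @ 1.6050  # hit
  → r_1 = 1.6050
beam 2: φ=-45°, α=240°
  direction (-0.5000, -0.8660); cell (2,3); t to first gridline: x 0.7800, y 0.8314 (then +2.0000 / +1.1547)
    (1,3) via x @ 0.7800
    (1,2) via y @ 0.8314
    (1,1) via y @ 1.9861
    (0,1) via x @ 2.7800  # hit
  → r_2 = 2.7800
beam 3: φ=45°, α=330°
  direction (0.8660, -0.5000); cell (2,3); t to first gridline: x 0.7044, y 1.4400 (then +1.1547 / +2.0000)
    (3,3) via x @ 0.7044
    (3,2) via y @ 1.4400  # hit
  → r_3 = 1.4400
beam 4: φ=135°, α=60°
  direction (0.5000, 0.8660); cell (2,3); t to first gridline: x 1.2200, y 0.3233 (then +2.0000 / +1.1547)
    (2,4) via y @ 0.3233  # hit
  → r_4 = 0.3233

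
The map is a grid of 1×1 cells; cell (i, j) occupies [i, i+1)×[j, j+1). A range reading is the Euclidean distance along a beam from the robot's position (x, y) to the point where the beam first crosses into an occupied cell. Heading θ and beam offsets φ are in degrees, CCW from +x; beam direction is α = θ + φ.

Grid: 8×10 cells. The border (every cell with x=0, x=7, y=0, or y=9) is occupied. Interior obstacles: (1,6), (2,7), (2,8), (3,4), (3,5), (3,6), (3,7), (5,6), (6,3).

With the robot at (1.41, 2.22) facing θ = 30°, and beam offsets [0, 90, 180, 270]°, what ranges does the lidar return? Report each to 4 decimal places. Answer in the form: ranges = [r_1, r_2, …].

ranges = [6.4548, 0.8200, 0.4734, 1.4087]

beam 1: φ=0°, α=30°
  d=(0.8660,0.5000)  start (1,2)  tX=0.6813 tY=1.5600  stride 1/|dx|=1.1547 1/|dy|=2.0000
    cross x-line → (2,2), t=0.6813
    cross y-line → (2,3), t=1.5600
    cross x-line → (3,3), t=1.8360
    cross x-line → (4,3), t=2.9907
    cross y-line → (4,4), t=3.5600
    cross x-line → (5,4), t=4.1454
    cross x-line → (6,4), t=5.3001
    cross y-line → (6,5), t=5.5600
    cross x-line → (7,5), t=6.4548 (wall)
  → r_1 = 6.4548
beam 2: φ=90°, α=120°
  d=(-0.5000,0.8660)  start (1,2)  tX=0.8200 tY=0.9007  stride 1/|dx|=2.0000 1/|dy|=1.1547
    cross x-line → (0,2), t=0.8200 (wall)
  → r_2 = 0.8200
beam 3: φ=180°, α=210°
  d=(-0.8660,-0.5000)  start (1,2)  tX=0.4734 tY=0.4400  stride 1/|dx|=1.1547 1/|dy|=2.0000
    cross y-line → (1,1), t=0.4400
    cross x-line → (0,1), t=0.4734 (wall)
  → r_3 = 0.4734
beam 4: φ=270°, α=300°
  d=(0.5000,-0.8660)  start (1,2)  tX=1.1800 tY=0.2540  stride 1/|dx|=2.0000 1/|dy|=1.1547
    cross y-line → (1,1), t=0.2540
    cross x-line → (2,1), t=1.1800
    cross y-line → (2,0), t=1.4087 (wall)
  → r_4 = 1.4087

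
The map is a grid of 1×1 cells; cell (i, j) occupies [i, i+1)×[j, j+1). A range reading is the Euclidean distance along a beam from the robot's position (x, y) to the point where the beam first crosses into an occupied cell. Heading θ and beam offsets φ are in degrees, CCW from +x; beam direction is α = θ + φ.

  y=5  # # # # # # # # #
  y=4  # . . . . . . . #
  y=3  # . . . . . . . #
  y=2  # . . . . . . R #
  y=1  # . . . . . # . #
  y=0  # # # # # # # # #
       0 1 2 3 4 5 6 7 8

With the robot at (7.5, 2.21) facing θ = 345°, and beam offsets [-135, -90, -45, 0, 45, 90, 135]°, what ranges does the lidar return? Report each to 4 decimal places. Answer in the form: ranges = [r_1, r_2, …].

beam 1: φ=-135°, α=210°
  cosα=-0.8660 sinα=-0.5000 | (7,2) | tMaxX 0.5774 tMaxY 0.4200 | tΔX 1.1547 tΔY 2.0000
    t=0.4200 [y] (7,1)
    t=0.5774 [x] (6,1) — stop
  → r_1 = 0.5774
beam 2: φ=-90°, α=255°
  cosα=-0.2588 sinα=-0.9659 | (7,2) | tMaxX 1.9319 tMaxY 0.2174 | tΔX 3.8637 tΔY 1.0353
    t=0.2174 [y] (7,1)
    t=1.2527 [y] (7,0) — stop
  → r_2 = 1.2527
beam 3: φ=-45°, α=300°
  cosα=0.5000 sinα=-0.8660 | (7,2) | tMaxX 1.0000 tMaxY 0.2425 | tΔX 2.0000 tΔY 1.1547
    t=0.2425 [y] (7,1)
    t=1.0000 [x] (8,1) — stop
  → r_3 = 1.0000
beam 4: φ=0°, α=345°
  cosα=0.9659 sinα=-0.2588 | (7,2) | tMaxX 0.5176 tMaxY 0.8114 | tΔX 1.0353 tΔY 3.8637
    t=0.5176 [x] (8,2) — stop
  → r_4 = 0.5176
beam 5: φ=45°, α=30°
  cosα=0.8660 sinα=0.5000 | (7,2) | tMaxX 0.5774 tMaxY 1.5800 | tΔX 1.1547 tΔY 2.0000
    t=0.5774 [x] (8,2) — stop
  → r_5 = 0.5774
beam 6: φ=90°, α=75°
  cosα=0.2588 sinα=0.9659 | (7,2) | tMaxX 1.9319 tMaxY 0.8179 | tΔX 3.8637 tΔY 1.0353
    t=0.8179 [y] (7,3)
    t=1.8531 [y] (7,4)
    t=1.9319 [x] (8,4) — stop
  → r_6 = 1.9319
beam 7: φ=135°, α=120°
  cosα=-0.5000 sinα=0.8660 | (7,2) | tMaxX 1.0000 tMaxY 0.9122 | tΔX 2.0000 tΔY 1.1547
    t=0.9122 [y] (7,3)
    t=1.0000 [x] (6,3)
    t=2.0669 [y] (6,4)
    t=3.0000 [x] (5,4)
    t=3.2216 [y] (5,5) — stop
  → r_7 = 3.2216

ranges = [0.5774, 1.2527, 1.0000, 0.5176, 0.5774, 1.9319, 3.2216]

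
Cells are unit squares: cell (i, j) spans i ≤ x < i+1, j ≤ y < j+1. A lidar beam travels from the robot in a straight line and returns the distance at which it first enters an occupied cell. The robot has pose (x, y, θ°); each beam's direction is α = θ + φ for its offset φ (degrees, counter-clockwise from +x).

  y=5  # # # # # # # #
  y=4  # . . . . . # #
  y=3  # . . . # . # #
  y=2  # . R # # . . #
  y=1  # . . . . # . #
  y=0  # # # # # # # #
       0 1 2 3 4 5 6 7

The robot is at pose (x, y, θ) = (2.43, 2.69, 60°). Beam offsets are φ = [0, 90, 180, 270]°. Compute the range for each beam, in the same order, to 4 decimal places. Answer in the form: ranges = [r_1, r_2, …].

ranges = [2.6674, 1.6512, 1.9514, 0.6582]

beam 1: φ=0°, α=60°
  dir = (cos 60°, sin 60°) = (0.5000, 0.8660); from cell (2,2)
  next x-line at t=1.1400, next y-line at t=0.3580; Δt_x=2.0000, Δt_y=1.1547
    y: enter (2,3) at t=0.3580
    x: enter (3,3) at t=1.1400
    y: enter (3,4) at t=1.5127
    y: enter (3,5) at t=2.6674 ← occupied
  → r_1 = 2.6674
beam 2: φ=90°, α=150°
  dir = (cos 150°, sin 150°) = (-0.8660, 0.5000); from cell (2,2)
  next x-line at t=0.4965, next y-line at t=0.6200; Δt_x=1.1547, Δt_y=2.0000
    x: enter (1,2) at t=0.4965
    y: enter (1,3) at t=0.6200
    x: enter (0,3) at t=1.6512 ← occupied
  → r_2 = 1.6512
beam 3: φ=180°, α=240°
  dir = (cos 240°, sin 240°) = (-0.5000, -0.8660); from cell (2,2)
  next x-line at t=0.8600, next y-line at t=0.7967; Δt_x=2.0000, Δt_y=1.1547
    y: enter (2,1) at t=0.7967
    x: enter (1,1) at t=0.8600
    y: enter (1,0) at t=1.9514 ← occupied
  → r_3 = 1.9514
beam 4: φ=270°, α=330°
  dir = (cos 330°, sin 330°) = (0.8660, -0.5000); from cell (2,2)
  next x-line at t=0.6582, next y-line at t=1.3800; Δt_x=1.1547, Δt_y=2.0000
    x: enter (3,2) at t=0.6582 ← occupied
  → r_4 = 0.6582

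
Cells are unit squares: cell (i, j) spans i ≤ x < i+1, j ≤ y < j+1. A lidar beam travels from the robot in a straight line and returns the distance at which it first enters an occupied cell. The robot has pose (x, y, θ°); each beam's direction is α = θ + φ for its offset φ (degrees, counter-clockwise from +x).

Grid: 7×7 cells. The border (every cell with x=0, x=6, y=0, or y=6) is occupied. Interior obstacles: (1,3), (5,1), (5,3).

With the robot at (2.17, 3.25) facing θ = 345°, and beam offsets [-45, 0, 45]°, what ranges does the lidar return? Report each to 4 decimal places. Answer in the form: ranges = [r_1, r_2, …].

beam 1: φ=-45°, α=300°
  dir = (cos 300°, sin 300°) = (0.5000, -0.8660); from cell (2,3)
  next x-line at t=1.6600, next y-line at t=0.2887; Δt_x=2.0000, Δt_y=1.1547
    y: enter (2,2) at t=0.2887
    y: enter (2,1) at t=1.4434
    x: enter (3,1) at t=1.6600
    y: enter (3,0) at t=2.5981 ← occupied
  → r_1 = 2.5981
beam 2: φ=0°, α=345°
  dir = (cos 345°, sin 345°) = (0.9659, -0.2588); from cell (2,3)
  next x-line at t=0.8593, next y-line at t=0.9659; Δt_x=1.0353, Δt_y=3.8637
    x: enter (3,3) at t=0.8593
    y: enter (3,2) at t=0.9659
    x: enter (4,2) at t=1.8946
    x: enter (5,2) at t=2.9298
    x: enter (6,2) at t=3.9651 ← occupied
  → r_2 = 3.9651
beam 3: φ=45°, α=30°
  dir = (cos 30°, sin 30°) = (0.8660, 0.5000); from cell (2,3)
  next x-line at t=0.9584, next y-line at t=1.5000; Δt_x=1.1547, Δt_y=2.0000
    x: enter (3,3) at t=0.9584
    y: enter (3,4) at t=1.5000
    x: enter (4,4) at t=2.1131
    x: enter (5,4) at t=3.2678
    y: enter (5,5) at t=3.5000
    x: enter (6,5) at t=4.4225 ← occupied
  → r_3 = 4.4225

ranges = [2.5981, 3.9651, 4.4225]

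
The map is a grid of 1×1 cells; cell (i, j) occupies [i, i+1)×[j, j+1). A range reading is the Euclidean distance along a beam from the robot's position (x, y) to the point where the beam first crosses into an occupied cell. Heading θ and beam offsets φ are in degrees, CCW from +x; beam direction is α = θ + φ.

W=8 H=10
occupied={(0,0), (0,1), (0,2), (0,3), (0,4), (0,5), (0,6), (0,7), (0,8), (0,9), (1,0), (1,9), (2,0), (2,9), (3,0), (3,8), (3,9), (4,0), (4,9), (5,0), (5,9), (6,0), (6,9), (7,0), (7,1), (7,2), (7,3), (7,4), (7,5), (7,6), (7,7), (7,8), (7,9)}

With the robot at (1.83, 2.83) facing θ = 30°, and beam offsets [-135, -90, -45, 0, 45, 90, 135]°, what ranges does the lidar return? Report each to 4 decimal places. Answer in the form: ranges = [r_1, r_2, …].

beam 1: φ=-135°, α=255°
  cosα=-0.2588 sinα=-0.9659 | (1,2) | tMaxX 3.2069 tMaxY 0.8593 | tΔX 3.8637 tΔY 1.0353
    t=0.8593 [y] (1,1)
    t=1.8946 [y] (1,0) — stop
  → r_1 = 1.8946
beam 2: φ=-90°, α=300°
  cosα=0.5000 sinα=-0.8660 | (1,2) | tMaxX 0.3400 tMaxY 0.9584 | tΔX 2.0000 tΔY 1.1547
    t=0.3400 [x] (2,2)
    t=0.9584 [y] (2,1)
    t=2.1131 [y] (2,0) — stop
  → r_2 = 2.1131
beam 3: φ=-45°, α=345°
  cosα=0.9659 sinα=-0.2588 | (1,2) | tMaxX 0.1760 tMaxY 3.2069 | tΔX 1.0353 tΔY 3.8637
    t=0.1760 [x] (2,2)
    t=1.2113 [x] (3,2)
    t=2.2465 [x] (4,2)
    t=3.2069 [y] (4,1)
    t=3.2818 [x] (5,1)
    t=4.3171 [x] (6,1)
    t=5.3524 [x] (7,1) — stop
  → r_3 = 5.3524
beam 4: φ=0°, α=30°
  cosα=0.8660 sinα=0.5000 | (1,2) | tMaxX 0.1963 tMaxY 0.3400 | tΔX 1.1547 tΔY 2.0000
    t=0.1963 [x] (2,2)
    t=0.3400 [y] (2,3)
    t=1.3510 [x] (3,3)
    t=2.3400 [y] (3,4)
    t=2.5057 [x] (4,4)
    t=3.6604 [x] (5,4)
    t=4.3400 [y] (5,5)
    t=4.8151 [x] (6,5)
    t=5.9698 [x] (7,5) — stop
  → r_4 = 5.9698
beam 5: φ=45°, α=75°
  cosα=0.2588 sinα=0.9659 | (1,2) | tMaxX 0.6568 tMaxY 0.1760 | tΔX 3.8637 tΔY 1.0353
    t=0.1760 [y] (1,3)
    t=0.6568 [x] (2,3)
    t=1.2113 [y] (2,4)
    t=2.2465 [y] (2,5)
    t=3.2818 [y] (2,6)
    t=4.3171 [y] (2,7)
    t=4.5205 [x] (3,7)
    t=5.3524 [y] (3,8) — stop
  → r_5 = 5.3524
beam 6: φ=90°, α=120°
  cosα=-0.5000 sinα=0.8660 | (1,2) | tMaxX 1.6600 tMaxY 0.1963 | tΔX 2.0000 tΔY 1.1547
    t=0.1963 [y] (1,3)
    t=1.3510 [y] (1,4)
    t=1.6600 [x] (0,4) — stop
  → r_6 = 1.6600
beam 7: φ=135°, α=165°
  cosα=-0.9659 sinα=0.2588 | (1,2) | tMaxX 0.8593 tMaxY 0.6568 | tΔX 1.0353 tΔY 3.8637
    t=0.6568 [y] (1,3)
    t=0.8593 [x] (0,3) — stop
  → r_7 = 0.8593

ranges = [1.8946, 2.1131, 5.3524, 5.9698, 5.3524, 1.6600, 0.8593]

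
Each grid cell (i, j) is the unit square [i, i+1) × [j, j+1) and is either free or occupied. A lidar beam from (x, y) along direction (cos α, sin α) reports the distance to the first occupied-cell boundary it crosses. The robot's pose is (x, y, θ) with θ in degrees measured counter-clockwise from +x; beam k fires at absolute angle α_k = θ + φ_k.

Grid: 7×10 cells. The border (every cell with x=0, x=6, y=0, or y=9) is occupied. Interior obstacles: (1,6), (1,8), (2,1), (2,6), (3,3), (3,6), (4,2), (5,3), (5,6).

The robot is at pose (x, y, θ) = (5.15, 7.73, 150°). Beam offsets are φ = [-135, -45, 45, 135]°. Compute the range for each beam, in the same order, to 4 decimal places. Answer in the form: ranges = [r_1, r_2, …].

ranges = [0.8800, 1.3148, 2.8205, 0.7558]

beam 1: φ=-135°, α=15°
  dir = (cos 15°, sin 15°) = (0.9659, 0.2588); from cell (5,7)
  next x-line at t=0.8800, next y-line at t=1.0432; Δt_x=1.0353, Δt_y=3.8637
    x: enter (6,7) at t=0.8800 ← occupied
  → r_1 = 0.8800
beam 2: φ=-45°, α=105°
  dir = (cos 105°, sin 105°) = (-0.2588, 0.9659); from cell (5,7)
  next x-line at t=0.5796, next y-line at t=0.2795; Δt_x=3.8637, Δt_y=1.0353
    y: enter (5,8) at t=0.2795
    x: enter (4,8) at t=0.5796
    y: enter (4,9) at t=1.3148 ← occupied
  → r_2 = 1.3148
beam 3: φ=45°, α=195°
  dir = (cos 195°, sin 195°) = (-0.9659, -0.2588); from cell (5,7)
  next x-line at t=0.1553, next y-line at t=2.8205; Δt_x=1.0353, Δt_y=3.8637
    x: enter (4,7) at t=0.1553
    x: enter (3,7) at t=1.1906
    x: enter (2,7) at t=2.2258
    y: enter (2,6) at t=2.8205 ← occupied
  → r_3 = 2.8205
beam 4: φ=135°, α=285°
  dir = (cos 285°, sin 285°) = (0.2588, -0.9659); from cell (5,7)
  next x-line at t=3.2841, next y-line at t=0.7558; Δt_x=3.8637, Δt_y=1.0353
    y: enter (5,6) at t=0.7558 ← occupied
  → r_4 = 0.7558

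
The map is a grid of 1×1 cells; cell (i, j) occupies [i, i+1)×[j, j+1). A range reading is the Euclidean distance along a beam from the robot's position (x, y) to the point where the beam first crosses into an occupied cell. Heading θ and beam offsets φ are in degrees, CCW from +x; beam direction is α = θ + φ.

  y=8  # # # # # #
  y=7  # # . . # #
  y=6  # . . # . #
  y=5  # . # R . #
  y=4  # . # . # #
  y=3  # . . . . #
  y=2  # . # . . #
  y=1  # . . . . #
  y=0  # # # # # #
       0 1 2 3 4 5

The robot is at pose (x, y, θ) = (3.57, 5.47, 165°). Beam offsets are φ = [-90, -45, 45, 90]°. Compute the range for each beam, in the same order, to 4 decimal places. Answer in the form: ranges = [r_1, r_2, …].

ranges = [0.5487, 0.6120, 0.6582, 2.5571]

beam 1: φ=-90°, α=75°
  dir = (cos 75°, sin 75°) = (0.2588, 0.9659); from cell (3,5)
  next x-line at t=1.6614, next y-line at t=0.5487; Δt_x=3.8637, Δt_y=1.0353
    y: enter (3,6) at t=0.5487 ← occupied
  → r_1 = 0.5487
beam 2: φ=-45°, α=120°
  dir = (cos 120°, sin 120°) = (-0.5000, 0.8660); from cell (3,5)
  next x-line at t=1.1400, next y-line at t=0.6120; Δt_x=2.0000, Δt_y=1.1547
    y: enter (3,6) at t=0.6120 ← occupied
  → r_2 = 0.6120
beam 3: φ=45°, α=210°
  dir = (cos 210°, sin 210°) = (-0.8660, -0.5000); from cell (3,5)
  next x-line at t=0.6582, next y-line at t=0.9400; Δt_x=1.1547, Δt_y=2.0000
    x: enter (2,5) at t=0.6582 ← occupied
  → r_3 = 0.6582
beam 4: φ=90°, α=255°
  dir = (cos 255°, sin 255°) = (-0.2588, -0.9659); from cell (3,5)
  next x-line at t=2.2023, next y-line at t=0.4866; Δt_x=3.8637, Δt_y=1.0353
    y: enter (3,4) at t=0.4866
    y: enter (3,3) at t=1.5219
    x: enter (2,3) at t=2.2023
    y: enter (2,2) at t=2.5571 ← occupied
  → r_4 = 2.5571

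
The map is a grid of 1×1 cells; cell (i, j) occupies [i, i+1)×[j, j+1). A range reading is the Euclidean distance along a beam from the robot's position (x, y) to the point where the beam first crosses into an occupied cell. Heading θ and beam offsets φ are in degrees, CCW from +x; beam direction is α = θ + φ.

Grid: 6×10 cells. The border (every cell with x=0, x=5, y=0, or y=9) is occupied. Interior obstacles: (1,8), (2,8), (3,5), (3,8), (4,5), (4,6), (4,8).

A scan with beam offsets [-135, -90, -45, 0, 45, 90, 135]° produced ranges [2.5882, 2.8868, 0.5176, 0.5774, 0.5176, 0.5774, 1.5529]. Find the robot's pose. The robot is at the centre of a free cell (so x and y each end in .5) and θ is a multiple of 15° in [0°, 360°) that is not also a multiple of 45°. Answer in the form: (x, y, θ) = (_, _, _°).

(x, y, θ) = (3.5, 6.5, 300°)

Enumerate (i+0.5, j+0.5, θ) over the 25 free cells and 16 admissible headings. For each, cast all 7 beams and compare to the given ranges.
  (4.5, 3.5, 300°): beam 1 = 3.6235 ≠ 2.5882 ✗
  (1.5, 6.5, 330°): beam 1 = 0.5176 ≠ 2.5882 ✗
  (2.5, 1.5, 195°): beam 1 = 4.0415 ≠ 2.5882 ✗
  (1.5, 6.5, 105°): beam 1 = 1.7321 ≠ 2.5882 ✗
  …
  (3.5, 6.5, 300°): r_1=2.5882, r_2=2.8868, r_3=0.5176, r_4=0.5774, r_5=0.5176, r_6=0.5774, r_7=1.5529 — all match ✓
Unique over the lattice → pose = (3.5, 6.5, 300°).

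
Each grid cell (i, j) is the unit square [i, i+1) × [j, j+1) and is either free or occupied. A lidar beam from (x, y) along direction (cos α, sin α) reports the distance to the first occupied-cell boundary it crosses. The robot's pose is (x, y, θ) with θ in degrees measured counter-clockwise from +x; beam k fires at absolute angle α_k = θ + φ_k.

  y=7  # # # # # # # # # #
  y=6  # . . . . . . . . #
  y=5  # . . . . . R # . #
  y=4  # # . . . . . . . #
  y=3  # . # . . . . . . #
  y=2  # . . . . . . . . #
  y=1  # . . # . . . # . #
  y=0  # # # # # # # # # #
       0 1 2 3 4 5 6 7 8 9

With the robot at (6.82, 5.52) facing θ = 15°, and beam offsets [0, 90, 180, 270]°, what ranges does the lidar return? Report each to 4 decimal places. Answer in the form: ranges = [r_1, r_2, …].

beam 1: φ=0°, α=15°
  cosα=0.9659 sinα=0.2588 | (6,5) | tMaxX 0.1863 tMaxY 1.8546 | tΔX 1.0353 tΔY 3.8637
    t=0.1863 [x] (7,5) — stop
  → r_1 = 0.1863
beam 2: φ=90°, α=105°
  cosα=-0.2588 sinα=0.9659 | (6,5) | tMaxX 3.1682 tMaxY 0.4969 | tΔX 3.8637 tΔY 1.0353
    t=0.4969 [y] (6,6)
    t=1.5322 [y] (6,7) — stop
  → r_2 = 1.5322
beam 3: φ=180°, α=195°
  cosα=-0.9659 sinα=-0.2588 | (6,5) | tMaxX 0.8489 tMaxY 2.0091 | tΔX 1.0353 tΔY 3.8637
    t=0.8489 [x] (5,5)
    t=1.8842 [x] (4,5)
    t=2.0091 [y] (4,4)
    t=2.9195 [x] (3,4)
    t=3.9548 [x] (2,4)
    t=4.9900 [x] (1,4) — stop
  → r_3 = 4.9900
beam 4: φ=270°, α=285°
  cosα=0.2588 sinα=-0.9659 | (6,5) | tMaxX 0.6955 tMaxY 0.5383 | tΔX 3.8637 tΔY 1.0353
    t=0.5383 [y] (6,4)
    t=0.6955 [x] (7,4)
    t=1.5736 [y] (7,3)
    t=2.6089 [y] (7,2)
    t=3.6442 [y] (7,1) — stop
  → r_4 = 3.6442

ranges = [0.1863, 1.5322, 4.9900, 3.6442]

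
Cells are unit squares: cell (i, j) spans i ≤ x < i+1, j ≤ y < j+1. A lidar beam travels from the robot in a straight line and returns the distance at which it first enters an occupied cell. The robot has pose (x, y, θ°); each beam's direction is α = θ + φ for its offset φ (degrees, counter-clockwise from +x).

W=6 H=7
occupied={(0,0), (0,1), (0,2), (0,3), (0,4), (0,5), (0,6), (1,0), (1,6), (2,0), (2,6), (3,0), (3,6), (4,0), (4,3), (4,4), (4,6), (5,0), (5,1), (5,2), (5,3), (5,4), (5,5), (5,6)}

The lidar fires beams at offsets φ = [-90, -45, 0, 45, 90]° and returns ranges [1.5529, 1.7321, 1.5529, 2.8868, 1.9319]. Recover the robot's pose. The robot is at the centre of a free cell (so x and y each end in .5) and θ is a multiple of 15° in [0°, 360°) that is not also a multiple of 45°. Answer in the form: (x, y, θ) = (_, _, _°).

The pose lattice has 18·16 = 288 candidates. Test each by forward raycasting.
  (2.5, 4.5, 345°): beam 1 = 3.6235 ≠ 1.5529 ✗
  (4.5, 5.5, 210°): beam 1 = 0.5774 ≠ 1.5529 ✗
  (3.5, 2.5, 60°): beam 1 = 1.7321 ≠ 1.5529 ✗
  …
  (2.5, 2.5, 285°): r_1=1.5529, r_2=1.7321, r_3=1.5529, r_4=2.8868, r_5=1.9319 — all match ✓
No second candidate reproduces the full scan.

(x, y, θ) = (2.5, 2.5, 285°)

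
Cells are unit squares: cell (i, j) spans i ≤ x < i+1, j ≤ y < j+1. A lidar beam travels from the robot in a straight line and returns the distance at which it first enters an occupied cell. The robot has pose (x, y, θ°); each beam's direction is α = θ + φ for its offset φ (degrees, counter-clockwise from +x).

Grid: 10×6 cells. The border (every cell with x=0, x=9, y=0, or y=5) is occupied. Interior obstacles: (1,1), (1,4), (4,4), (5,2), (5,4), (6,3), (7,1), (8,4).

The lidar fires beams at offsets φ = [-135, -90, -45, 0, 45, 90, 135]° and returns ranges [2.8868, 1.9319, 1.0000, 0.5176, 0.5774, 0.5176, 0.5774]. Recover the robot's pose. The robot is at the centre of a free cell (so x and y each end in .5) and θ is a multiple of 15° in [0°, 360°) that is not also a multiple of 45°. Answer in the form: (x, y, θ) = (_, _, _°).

Candidates: 24 free-cell centres × 16 headings = 384 poses. Raycast each; keep the one whose scan matches to 4 dp.
  (8.5, 3.5, 330°): beam 1 = 1.5529 ≠ 2.8868 ✗
  (8.5, 2.5, 255°): beam 4 = 1.5529 ≠ 0.5176 ✗
  (8.5, 3.5, 60°): beam 1 = 1.9319 ≠ 2.8868 ✗
  (8.5, 3.5, 285°): beam 2 = 1.5529 ≠ 1.9319 ✗
  (4.5, 1.5, 240°): beam 1 = 3.6235 ≠ 2.8868 ✗
  …
  (8.5, 3.5, 345°): r_1=2.8868, r_2=1.9319, r_3=1.0000, r_4=0.5176, r_5=0.5774, r_6=0.5176, r_7=0.5774 — all match ✓
No second candidate reproduces the full scan.

(x, y, θ) = (8.5, 3.5, 345°)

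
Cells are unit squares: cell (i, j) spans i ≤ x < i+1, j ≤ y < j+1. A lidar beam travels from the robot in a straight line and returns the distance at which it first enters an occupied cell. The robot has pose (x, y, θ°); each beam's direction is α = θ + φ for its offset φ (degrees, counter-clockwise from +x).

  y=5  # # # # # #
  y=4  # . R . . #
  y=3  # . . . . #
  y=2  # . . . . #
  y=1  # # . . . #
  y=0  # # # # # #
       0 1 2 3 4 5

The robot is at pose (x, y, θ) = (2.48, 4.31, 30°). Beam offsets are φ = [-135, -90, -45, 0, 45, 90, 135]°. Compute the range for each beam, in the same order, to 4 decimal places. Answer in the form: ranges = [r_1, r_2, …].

beam 1: φ=-135°, α=255°
  direction (-0.2588, -0.9659); cell (2,4); t to first gridline: x 1.8546, y 0.3209 (then +3.8637 / +1.0353)
    (2,3) via y @ 0.3209
    (2,2) via y @ 1.3562
    (1,2) via x @ 1.8546
    (1,1) via y @ 2.3915  # hit
  → r_1 = 2.3915
beam 2: φ=-90°, α=300°
  direction (0.5000, -0.8660); cell (2,4); t to first gridline: x 1.0400, y 0.3580 (then +2.0000 / +1.1547)
    (2,3) via y @ 0.3580
    (3,3) via x @ 1.0400
    (3,2) via y @ 1.5127
    (3,1) via y @ 2.6674
    (4,1) via x @ 3.0400
    (4,0) via y @ 3.8221  # hit
  → r_2 = 3.8221
beam 3: φ=-45°, α=345°
  direction (0.9659, -0.2588); cell (2,4); t to first gridline: x 0.5383, y 1.1977 (then +1.0353 / +3.8637)
    (3,4) via x @ 0.5383
    (3,3) via y @ 1.1977
    (4,3) via x @ 1.5736
    (5,3) via x @ 2.6089  # hit
  → r_3 = 2.6089
beam 4: φ=0°, α=30°
  direction (0.8660, 0.5000); cell (2,4); t to first gridline: x 0.6004, y 1.3800 (then +1.1547 / +2.0000)
    (3,4) via x @ 0.6004
    (3,5) via y @ 1.3800  # hit
  → r_4 = 1.3800
beam 5: φ=45°, α=75°
  direction (0.2588, 0.9659); cell (2,4); t to first gridline: x 2.0091, y 0.7143 (then +3.8637 / +1.0353)
    (2,5) via y @ 0.7143  # hit
  → r_5 = 0.7143
beam 6: φ=90°, α=120°
  direction (-0.5000, 0.8660); cell (2,4); t to first gridline: x 0.9600, y 0.7967 (then +2.0000 / +1.1547)
    (2,5) via y @ 0.7967  # hit
  → r_6 = 0.7967
beam 7: φ=135°, α=165°
  direction (-0.9659, 0.2588); cell (2,4); t to first gridline: x 0.4969, y 2.6660 (then +1.0353 / +3.8637)
    (1,4) via x @ 0.4969
    (0,4) via x @ 1.5322  # hit
  → r_7 = 1.5322

ranges = [2.3915, 3.8221, 2.6089, 1.3800, 0.7143, 0.7967, 1.5322]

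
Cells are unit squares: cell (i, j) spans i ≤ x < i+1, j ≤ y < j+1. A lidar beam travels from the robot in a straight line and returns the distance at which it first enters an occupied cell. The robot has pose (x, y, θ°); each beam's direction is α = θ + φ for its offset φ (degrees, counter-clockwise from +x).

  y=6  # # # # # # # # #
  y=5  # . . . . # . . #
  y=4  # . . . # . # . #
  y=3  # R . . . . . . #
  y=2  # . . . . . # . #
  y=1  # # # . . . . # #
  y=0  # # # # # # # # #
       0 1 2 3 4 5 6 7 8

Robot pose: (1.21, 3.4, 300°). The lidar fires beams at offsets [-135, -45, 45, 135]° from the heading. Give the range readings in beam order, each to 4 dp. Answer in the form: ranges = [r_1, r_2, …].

ranges = [0.2174, 0.8114, 4.9590, 2.6917]

beam 1: φ=-135°, α=165°
  direction (-0.9659, 0.2588); cell (1,3); t to first gridline: x 0.2174, y 2.3182 (then +1.0353 / +3.8637)
    (0,3) via x @ 0.2174  # hit
  → r_1 = 0.2174
beam 2: φ=-45°, α=255°
  direction (-0.2588, -0.9659); cell (1,3); t to first gridline: x 0.8114, y 0.4141 (then +3.8637 / +1.0353)
    (1,2) via y @ 0.4141
    (0,2) via x @ 0.8114  # hit
  → r_2 = 0.8114
beam 3: φ=45°, α=345°
  direction (0.9659, -0.2588); cell (1,3); t to first gridline: x 0.8179, y 1.5455 (then +1.0353 / +3.8637)
    (2,3) via x @ 0.8179
    (2,2) via y @ 1.5455
    (3,2) via x @ 1.8531
    (4,2) via x @ 2.8884
    (5,2) via x @ 3.9237
    (6,2) via x @ 4.9590  # hit
  → r_3 = 4.9590
beam 4: φ=135°, α=75°
  direction (0.2588, 0.9659); cell (1,3); t to first gridline: x 3.0523, y 0.6212 (then +3.8637 / +1.0353)
    (1,4) via y @ 0.6212
    (1,5) via y @ 1.6564
    (1,6) via y @ 2.6917  # hit
  → r_4 = 2.6917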